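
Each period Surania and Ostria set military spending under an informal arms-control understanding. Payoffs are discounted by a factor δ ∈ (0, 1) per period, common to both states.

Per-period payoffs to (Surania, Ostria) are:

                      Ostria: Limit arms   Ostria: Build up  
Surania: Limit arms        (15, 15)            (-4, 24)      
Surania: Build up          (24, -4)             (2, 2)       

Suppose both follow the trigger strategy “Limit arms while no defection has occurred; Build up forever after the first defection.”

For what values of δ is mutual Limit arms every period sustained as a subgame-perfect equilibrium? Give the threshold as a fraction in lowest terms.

9/22

15/(1−δ) ≥ 24 + 2δ/(1−δ)
15 ≥ 24 − 22δ
δ ≥ 9/22.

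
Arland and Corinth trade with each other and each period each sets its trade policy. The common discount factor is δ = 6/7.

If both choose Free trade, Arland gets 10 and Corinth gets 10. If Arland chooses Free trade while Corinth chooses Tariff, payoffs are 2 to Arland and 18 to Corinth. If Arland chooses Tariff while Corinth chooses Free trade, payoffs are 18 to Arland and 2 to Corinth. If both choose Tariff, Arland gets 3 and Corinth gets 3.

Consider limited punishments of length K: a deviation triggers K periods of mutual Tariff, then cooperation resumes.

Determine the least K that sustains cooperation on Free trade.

IC: δ(1−δ^K)/(1−δ) ≥ (18−10)/(10−3) = 8/7.
With δ = 6/7: need 1 − δ^K ≥ 8/7·(1−6/7)/(6/7), i.e. δ^K ≤ 0.8095.
Since (6/7)^1 = 0.8571 and (6/7)^2 = 0.7347, the smallest such K is 2.

2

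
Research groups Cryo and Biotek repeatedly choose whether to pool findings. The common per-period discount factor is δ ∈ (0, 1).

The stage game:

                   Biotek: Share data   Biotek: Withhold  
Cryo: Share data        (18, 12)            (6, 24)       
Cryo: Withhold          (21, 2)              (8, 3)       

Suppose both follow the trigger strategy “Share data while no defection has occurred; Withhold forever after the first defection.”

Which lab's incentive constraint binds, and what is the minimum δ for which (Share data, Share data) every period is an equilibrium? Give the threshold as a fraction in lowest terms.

Cryo's threshold: (21−18)/(21−8) = 3/13.
Biotek's threshold: (24−12)/(24−3) = 4/7.
3/13 < 4/7, so Biotek binds and δ* = 4/7.

Biotek; δ ≥ 4/7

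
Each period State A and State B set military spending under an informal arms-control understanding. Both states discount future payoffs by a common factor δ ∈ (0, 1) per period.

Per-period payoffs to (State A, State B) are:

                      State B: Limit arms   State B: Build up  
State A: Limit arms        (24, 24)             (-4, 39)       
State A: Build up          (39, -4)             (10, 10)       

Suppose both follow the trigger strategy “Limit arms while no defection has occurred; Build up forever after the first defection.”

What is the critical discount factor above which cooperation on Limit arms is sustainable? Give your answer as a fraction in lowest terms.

24/(1−δ) ≥ 39 + 10δ/(1−δ)
24 ≥ 39 − 29δ
δ ≥ 15/29.

15/29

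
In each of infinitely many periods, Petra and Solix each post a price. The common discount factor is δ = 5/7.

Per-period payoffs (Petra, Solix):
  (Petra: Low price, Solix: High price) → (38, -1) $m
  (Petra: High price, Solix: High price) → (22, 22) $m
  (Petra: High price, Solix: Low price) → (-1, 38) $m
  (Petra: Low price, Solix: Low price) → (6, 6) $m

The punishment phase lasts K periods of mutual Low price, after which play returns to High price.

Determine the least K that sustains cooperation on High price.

2

IC: δ(1−δ^K)/(1−δ) ≥ (38−22)/(22−6) = 1.
With δ = 5/7: need 1 − δ^K ≥ 1·(1−5/7)/(5/7), i.e. δ^K ≤ 0.6000.
Since (5/7)^1 = 0.7143 and (5/7)^2 = 0.5102, the smallest such K is 2.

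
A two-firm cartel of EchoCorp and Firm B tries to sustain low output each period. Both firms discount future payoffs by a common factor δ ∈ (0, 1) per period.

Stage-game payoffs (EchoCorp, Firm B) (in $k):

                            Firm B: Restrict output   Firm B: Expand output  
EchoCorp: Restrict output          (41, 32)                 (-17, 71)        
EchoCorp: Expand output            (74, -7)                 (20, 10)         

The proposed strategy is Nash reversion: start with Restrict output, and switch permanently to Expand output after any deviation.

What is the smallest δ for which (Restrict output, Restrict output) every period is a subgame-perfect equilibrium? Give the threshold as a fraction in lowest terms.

EchoCorp: cooperation gives 41 each period; deviation gives 74 once then 20 forever.
  41/(1−δ) ≥ 74 + 20δ/(1−δ) ⇒ δ ≥ 33/54 = 11/18.
Firm B: cooperation gives 32 each period; deviation gives 71 once then 10 forever.
  δ ≥ 39/61.
Both must hold, so the binding constraint is Firm B's: δ ≥ 39/61.

39/61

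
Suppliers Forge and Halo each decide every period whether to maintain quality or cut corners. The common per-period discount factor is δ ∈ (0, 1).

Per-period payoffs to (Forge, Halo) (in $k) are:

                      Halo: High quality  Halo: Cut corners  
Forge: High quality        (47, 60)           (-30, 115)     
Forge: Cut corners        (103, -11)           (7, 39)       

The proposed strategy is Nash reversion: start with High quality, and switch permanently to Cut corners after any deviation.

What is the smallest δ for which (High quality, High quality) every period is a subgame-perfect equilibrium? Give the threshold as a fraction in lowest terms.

For Forge: deviation gain 103−47 = 56, per-period punishment loss 47−7 = 40. IC gives δ ≥ 56/96 = 7/12.
For Halo: gain 55, loss 21 per period, so δ ≥ 55/76.
The tighter constraint is Halo's, so cooperation needs δ ≥ 55/76.

55/76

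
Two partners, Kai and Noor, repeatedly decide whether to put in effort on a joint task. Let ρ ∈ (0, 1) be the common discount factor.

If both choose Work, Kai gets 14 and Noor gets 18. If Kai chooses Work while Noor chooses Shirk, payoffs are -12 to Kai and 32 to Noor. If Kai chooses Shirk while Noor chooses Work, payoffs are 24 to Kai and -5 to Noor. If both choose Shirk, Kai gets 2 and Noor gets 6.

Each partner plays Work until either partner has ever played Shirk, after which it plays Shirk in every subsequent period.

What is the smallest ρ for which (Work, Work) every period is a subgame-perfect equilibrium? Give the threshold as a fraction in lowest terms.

Kai's threshold: (24−14)/(24−2) = 5/11.
Noor's threshold: (32−18)/(32−6) = 7/13.
5/11 < 7/13, so Noor binds and ρ* = 7/13.

7/13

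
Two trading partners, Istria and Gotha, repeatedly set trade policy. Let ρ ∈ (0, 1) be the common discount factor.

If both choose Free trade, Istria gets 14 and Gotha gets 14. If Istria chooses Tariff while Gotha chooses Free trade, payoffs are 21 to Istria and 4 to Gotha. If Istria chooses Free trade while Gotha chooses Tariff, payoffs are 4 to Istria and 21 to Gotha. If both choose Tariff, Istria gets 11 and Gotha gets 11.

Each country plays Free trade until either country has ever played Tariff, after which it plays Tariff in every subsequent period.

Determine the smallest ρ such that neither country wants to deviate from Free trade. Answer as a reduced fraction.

7/10

Cooperation forever yields 14 each period: 14/(1−ρ).
Deviating yields 21 once, then 11 forever: 21 + 11ρ/(1−ρ).
No profitable deviation requires 14/(1−ρ) ≥ 21 + 11ρ/(1−ρ).
Multiplying by (1−ρ): 14 ≥ 21(1−ρ) + 11ρ = 21 − 10ρ.
So 10ρ ≥ 7, i.e. ρ ≥ 7/10.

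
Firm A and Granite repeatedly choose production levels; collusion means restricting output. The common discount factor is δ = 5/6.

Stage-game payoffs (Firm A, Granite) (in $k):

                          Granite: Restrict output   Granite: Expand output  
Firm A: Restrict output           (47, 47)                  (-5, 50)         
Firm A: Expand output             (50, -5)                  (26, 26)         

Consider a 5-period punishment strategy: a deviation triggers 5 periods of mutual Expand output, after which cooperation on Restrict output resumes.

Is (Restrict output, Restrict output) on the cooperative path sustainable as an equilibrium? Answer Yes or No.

Yes

Comparing payoff streams over the 6 periods until play realigns: cooperate → 47(1+δ+…+δ^5); deviate → 50 + 26(δ+…+δ^5).
Cooperation is sustained iff (47−26)(δ+…+δ^5) ≥ 50−47.
δ+…+δ^5 = 5/6·(1−(5/6)^5)/(1−5/6) = 2.9906, and (50−47)/(47−26) = 0.1429.
2.9906 ≥ 0.1429, so cooperation is sustainable.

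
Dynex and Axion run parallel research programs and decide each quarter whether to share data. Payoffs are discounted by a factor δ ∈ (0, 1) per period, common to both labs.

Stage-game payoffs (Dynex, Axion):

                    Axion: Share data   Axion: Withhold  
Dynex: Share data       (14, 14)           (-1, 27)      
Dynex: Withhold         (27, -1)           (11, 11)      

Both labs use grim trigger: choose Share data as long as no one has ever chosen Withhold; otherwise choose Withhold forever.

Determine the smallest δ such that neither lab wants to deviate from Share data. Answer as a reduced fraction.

13/16

Cooperation forever yields 14 each period: 14/(1−δ).
Deviating yields 27 once, then 11 forever: 27 + 11δ/(1−δ).
No profitable deviation requires 14/(1−δ) ≥ 27 + 11δ/(1−δ).
Multiplying by (1−δ): 14 ≥ 27(1−δ) + 11δ = 27 − 16δ.
So 16δ ≥ 13, i.e. δ ≥ 13/16.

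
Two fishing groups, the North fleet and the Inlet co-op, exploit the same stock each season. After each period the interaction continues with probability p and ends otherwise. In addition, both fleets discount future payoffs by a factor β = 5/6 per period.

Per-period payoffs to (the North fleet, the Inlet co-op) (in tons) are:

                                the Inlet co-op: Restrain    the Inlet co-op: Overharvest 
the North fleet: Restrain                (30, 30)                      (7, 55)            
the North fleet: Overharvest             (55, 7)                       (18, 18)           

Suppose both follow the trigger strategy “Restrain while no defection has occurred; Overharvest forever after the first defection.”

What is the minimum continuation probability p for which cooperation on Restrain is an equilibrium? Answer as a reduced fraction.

Expected continuation weight on next period's payoff is β·p = 5/6·p, which plays the role of the discount factor.
Cooperation requires 5/6·p ≥ (55−30)/(55−18) = 25/37, hence p ≥ 30/37.

30/37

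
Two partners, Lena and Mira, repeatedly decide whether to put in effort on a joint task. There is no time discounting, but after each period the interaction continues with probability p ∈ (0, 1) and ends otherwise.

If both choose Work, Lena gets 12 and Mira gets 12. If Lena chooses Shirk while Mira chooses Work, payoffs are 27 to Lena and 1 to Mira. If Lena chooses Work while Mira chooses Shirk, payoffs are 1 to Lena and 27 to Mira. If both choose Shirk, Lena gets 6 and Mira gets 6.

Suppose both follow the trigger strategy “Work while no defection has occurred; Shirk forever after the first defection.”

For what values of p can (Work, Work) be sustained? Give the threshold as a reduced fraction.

With no time discounting, the continuation probability p plays the role of the discount factor.
Grim-trigger IC: 12/(1−p) ≥ 27 + 6p/(1−p) ⇒ p ≥ (27−12)/(27−6) = 5/7.

5/7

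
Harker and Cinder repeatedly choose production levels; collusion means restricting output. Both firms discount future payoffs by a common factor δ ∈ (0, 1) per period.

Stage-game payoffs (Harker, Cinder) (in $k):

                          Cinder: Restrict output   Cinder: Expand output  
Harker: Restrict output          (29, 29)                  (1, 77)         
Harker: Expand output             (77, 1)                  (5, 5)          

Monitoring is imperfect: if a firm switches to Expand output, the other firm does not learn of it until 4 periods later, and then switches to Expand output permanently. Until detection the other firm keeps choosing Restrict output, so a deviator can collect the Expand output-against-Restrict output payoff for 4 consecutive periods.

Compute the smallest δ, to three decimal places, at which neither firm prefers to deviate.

0.904

The best deviation is to choose Expand output for all 4 undetected periods, earning 77 each, then 5 forever once detected.
Deviation value: 77(1−δ^4)/(1−δ) + 5δ^4/(1−δ); cooperation value: 29/(1−δ).
IC: 29 ≥ 77(1−δ^4) + 5δ^4 = 77 − 72δ^4.
So δ^4 ≥ 48/72 = 2/3, giving δ ≥ (2/3)^(1/4) ≈ 0.904.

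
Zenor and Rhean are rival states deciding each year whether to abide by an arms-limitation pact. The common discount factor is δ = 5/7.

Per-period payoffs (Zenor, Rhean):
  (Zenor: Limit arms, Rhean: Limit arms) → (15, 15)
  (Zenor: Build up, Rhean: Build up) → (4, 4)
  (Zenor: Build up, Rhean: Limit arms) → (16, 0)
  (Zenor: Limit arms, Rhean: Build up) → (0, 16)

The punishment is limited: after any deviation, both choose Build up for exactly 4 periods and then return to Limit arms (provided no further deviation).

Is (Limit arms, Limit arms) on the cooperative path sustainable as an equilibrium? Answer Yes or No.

IC: δ+…+δ^4 ≥ (16−15)/(15−4) = 1/11.
At δ = 5/7: partial sum = 1.8492 ≥ 0.0909. Cooperation sustainable.

Yes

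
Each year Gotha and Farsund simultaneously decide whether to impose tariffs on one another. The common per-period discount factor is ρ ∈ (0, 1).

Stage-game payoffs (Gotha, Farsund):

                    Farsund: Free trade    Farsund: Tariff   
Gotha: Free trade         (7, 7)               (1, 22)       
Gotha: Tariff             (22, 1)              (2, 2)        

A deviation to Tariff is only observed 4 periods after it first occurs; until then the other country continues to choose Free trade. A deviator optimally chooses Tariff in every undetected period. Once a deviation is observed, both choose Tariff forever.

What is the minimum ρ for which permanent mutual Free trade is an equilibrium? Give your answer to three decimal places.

0.931

A deviator earns 22 for 4 periods, then 2 forever; cooperating earns 7 forever. Multiplying the IC by (1−ρ):
7 ≥ 22(1−ρ^4) + 2ρ^4, so 20·ρ^4 ≥ 15 and ρ^4 ≥ 3/4.
ρ ≥ (3/4)^(1/4) ≈ 0.931.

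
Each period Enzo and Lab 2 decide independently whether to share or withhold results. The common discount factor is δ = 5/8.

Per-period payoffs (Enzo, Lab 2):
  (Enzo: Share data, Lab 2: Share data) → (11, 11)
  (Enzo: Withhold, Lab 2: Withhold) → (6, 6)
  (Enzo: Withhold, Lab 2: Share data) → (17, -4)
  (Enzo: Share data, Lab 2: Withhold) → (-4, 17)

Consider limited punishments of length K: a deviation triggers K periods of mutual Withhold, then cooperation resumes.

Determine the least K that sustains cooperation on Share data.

3

No profitable deviation requires (11−6)(δ+…+δ^K) ≥ 17−11, i.e. δ+…+δ^K ≥ 6/5 ≈ 1.2000.
With δ = 5/8, the partial sums are K=1: 0.6250, K=2: 1.0156, K=3: 1.2598.
K = 3 is the first length at which the sum reaches 1.2000.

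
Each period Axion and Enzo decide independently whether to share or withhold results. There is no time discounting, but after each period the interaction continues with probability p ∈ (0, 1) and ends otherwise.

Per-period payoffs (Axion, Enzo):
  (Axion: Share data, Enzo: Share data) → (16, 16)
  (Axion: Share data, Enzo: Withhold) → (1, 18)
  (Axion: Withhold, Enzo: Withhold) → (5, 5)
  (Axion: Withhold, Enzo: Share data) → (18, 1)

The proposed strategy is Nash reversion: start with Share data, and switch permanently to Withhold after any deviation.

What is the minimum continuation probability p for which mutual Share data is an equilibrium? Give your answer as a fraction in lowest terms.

Expected cooperation value is 16 + p·16 + p²·16 + … = 16/(1−p); deviation gives 18 + p·5/(1−p).
16 ≥ 18(1−p) + 5p ⇒ 13p ≥ 2 ⇒ p ≥ 2/13.

2/13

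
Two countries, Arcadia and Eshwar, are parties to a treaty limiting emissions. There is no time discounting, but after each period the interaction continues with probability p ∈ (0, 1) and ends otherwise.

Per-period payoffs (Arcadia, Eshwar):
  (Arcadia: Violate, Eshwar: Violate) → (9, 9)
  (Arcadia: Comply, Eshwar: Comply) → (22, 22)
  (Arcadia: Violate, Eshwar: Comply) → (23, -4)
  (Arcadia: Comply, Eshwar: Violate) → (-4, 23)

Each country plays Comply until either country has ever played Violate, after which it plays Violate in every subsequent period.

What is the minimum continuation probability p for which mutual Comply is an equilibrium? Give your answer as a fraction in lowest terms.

1/14

With no time discounting, the continuation probability p plays the role of the discount factor.
Grim-trigger IC: 22/(1−p) ≥ 23 + 9p/(1−p) ⇒ p ≥ (23−22)/(23−9) = 1/14.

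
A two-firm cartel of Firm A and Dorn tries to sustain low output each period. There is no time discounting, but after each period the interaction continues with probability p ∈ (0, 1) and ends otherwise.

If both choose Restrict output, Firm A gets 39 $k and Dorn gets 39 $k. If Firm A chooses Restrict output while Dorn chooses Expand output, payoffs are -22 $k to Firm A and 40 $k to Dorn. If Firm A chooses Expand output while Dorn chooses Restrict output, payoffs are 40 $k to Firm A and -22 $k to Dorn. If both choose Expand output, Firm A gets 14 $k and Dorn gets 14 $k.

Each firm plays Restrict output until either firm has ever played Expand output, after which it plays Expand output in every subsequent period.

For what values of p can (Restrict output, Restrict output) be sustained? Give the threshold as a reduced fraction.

With no time discounting, the continuation probability p plays the role of the discount factor.
Grim-trigger IC: 39/(1−p) ≥ 40 + 14p/(1−p) ⇒ p ≥ (40−39)/(40−14) = 1/26.

1/26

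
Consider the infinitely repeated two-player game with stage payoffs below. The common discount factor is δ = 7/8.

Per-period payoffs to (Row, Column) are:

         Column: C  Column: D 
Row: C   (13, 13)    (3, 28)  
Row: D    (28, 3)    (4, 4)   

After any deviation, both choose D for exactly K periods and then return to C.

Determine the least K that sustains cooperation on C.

No profitable deviation requires (13−4)(δ+…+δ^K) ≥ 28−13, i.e. δ+…+δ^K ≥ 5/3 ≈ 1.6667.
With δ = 7/8, the partial sums are K=1: 0.8750, K=2: 1.6406, K=3: 2.3105.
K = 3 is the first length at which the sum reaches 1.6667.

3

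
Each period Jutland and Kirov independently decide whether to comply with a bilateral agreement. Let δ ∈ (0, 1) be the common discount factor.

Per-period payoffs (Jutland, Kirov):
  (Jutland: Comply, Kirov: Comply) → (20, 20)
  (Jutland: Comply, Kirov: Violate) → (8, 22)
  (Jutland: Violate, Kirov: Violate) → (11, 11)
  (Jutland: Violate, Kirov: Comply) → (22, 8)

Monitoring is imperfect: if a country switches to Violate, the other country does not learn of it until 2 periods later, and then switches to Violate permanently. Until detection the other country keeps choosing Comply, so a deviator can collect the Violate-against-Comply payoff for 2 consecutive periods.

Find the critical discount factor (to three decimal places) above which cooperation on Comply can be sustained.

Deviating for the 2 undetected periods gains 22−20 = 2 per period over cooperation, then loses 20−11 = 9 per period forever once punishment starts.
Gain: 2(1 + δ + … + δ^1); loss: 9·δ^2/(1−δ).
No profitable deviation ⇔ 2(1−δ^2) ≤ 9·δ^2, i.e. δ^2 ≥ 2/(2+9) = 2/11.
Hence δ ≥ (2/11)^(1/2) ≈ 0.426.

0.426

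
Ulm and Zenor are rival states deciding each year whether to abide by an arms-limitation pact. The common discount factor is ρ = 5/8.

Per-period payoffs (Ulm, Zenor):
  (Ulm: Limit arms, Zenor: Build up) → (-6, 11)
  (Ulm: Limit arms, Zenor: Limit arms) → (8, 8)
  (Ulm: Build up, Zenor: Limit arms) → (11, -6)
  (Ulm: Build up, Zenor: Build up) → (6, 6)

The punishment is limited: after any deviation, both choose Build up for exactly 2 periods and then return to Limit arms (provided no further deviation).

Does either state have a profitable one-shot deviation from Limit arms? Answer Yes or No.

Comparing payoff streams over the 3 periods until play realigns: cooperate → 8(1+ρ+…+ρ^2); deviate → 11 + 6(ρ+…+ρ^2).
Cooperation is sustained iff (8−6)(ρ+…+ρ^2) ≥ 11−8.
ρ+…+ρ^2 = 5/8·(1−(5/8)^2)/(1−5/8) = 1.0156, and (11−8)/(8−6) = 1.5000.
1.0156 < 1.5000, so cooperation is not sustainable.

Yes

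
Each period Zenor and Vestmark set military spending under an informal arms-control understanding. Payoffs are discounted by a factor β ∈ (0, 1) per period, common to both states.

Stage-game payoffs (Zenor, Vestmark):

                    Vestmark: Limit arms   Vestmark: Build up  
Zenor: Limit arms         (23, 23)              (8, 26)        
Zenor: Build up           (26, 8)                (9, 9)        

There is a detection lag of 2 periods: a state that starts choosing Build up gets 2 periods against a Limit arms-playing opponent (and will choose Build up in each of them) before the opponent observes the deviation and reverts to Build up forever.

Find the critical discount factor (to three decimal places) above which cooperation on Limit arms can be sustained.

Deviating for the 2 undetected periods gains 26−23 = 3 per period over cooperation, then loses 23−9 = 14 per period forever once punishment starts.
Gain: 3(1 + β + … + β^1); loss: 14·β^2/(1−β).
No profitable deviation ⇔ 3(1−β^2) ≤ 14·β^2, i.e. β^2 ≥ 3/(3+14) = 3/17.
Hence β ≥ (3/17)^(1/2) ≈ 0.420.

0.420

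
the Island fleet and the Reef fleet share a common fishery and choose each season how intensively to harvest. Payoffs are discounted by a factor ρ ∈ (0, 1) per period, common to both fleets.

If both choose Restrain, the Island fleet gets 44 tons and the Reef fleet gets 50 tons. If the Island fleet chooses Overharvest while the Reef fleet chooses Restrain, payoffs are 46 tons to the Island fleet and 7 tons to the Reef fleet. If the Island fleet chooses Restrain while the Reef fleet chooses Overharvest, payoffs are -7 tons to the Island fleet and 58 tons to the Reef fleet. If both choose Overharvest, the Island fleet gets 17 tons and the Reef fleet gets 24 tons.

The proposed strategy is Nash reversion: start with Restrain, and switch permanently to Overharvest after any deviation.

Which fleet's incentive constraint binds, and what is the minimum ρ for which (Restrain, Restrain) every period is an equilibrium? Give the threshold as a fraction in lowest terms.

the Reef fleet; ρ ≥ 4/17

the Island fleet: cooperation gives 44 each period; deviation gives 46 once then 17 forever.
  44/(1−ρ) ≥ 46 + 17ρ/(1−ρ) ⇒ ρ ≥ 2/29.
the Reef fleet: cooperation gives 50 each period; deviation gives 58 once then 24 forever.
  ρ ≥ 8/34 = 4/17.
Both must hold, so the binding constraint is the Reef fleet's: ρ ≥ 4/17.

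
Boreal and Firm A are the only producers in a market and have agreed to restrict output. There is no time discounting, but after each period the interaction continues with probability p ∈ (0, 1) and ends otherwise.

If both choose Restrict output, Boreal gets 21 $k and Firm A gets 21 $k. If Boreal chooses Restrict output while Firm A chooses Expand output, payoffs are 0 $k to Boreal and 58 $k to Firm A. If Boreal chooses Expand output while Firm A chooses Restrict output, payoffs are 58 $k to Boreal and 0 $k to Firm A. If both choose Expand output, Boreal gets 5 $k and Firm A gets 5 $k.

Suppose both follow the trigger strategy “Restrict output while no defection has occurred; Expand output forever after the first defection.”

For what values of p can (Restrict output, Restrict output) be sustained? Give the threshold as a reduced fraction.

With no time discounting, the continuation probability p plays the role of the discount factor.
Grim-trigger IC: 21/(1−p) ≥ 58 + 5p/(1−p) ⇒ p ≥ (58−21)/(58−5) = 37/53.

37/53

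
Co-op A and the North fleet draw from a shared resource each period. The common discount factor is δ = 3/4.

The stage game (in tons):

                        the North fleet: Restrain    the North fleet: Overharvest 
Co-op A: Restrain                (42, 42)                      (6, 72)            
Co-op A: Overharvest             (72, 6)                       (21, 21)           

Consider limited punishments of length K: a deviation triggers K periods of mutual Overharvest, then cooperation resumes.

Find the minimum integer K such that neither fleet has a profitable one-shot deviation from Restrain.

No profitable deviation requires (42−21)(δ+…+δ^K) ≥ 72−42, i.e. δ+…+δ^K ≥ 10/7 ≈ 1.4286.
With δ = 3/4, the partial sums are K=1: 0.7500, K=2: 1.3125, K=3: 1.7344.
K = 3 is the first length at which the sum reaches 1.4286.

3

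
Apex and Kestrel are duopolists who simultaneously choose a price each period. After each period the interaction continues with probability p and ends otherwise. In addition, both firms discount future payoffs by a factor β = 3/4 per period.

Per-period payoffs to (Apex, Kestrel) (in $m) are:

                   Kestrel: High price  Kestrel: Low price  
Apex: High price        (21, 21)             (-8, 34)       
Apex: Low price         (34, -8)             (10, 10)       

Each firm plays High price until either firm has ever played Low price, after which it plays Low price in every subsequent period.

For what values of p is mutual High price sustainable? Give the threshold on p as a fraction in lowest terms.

13/18

With continuation probability p and discount β, the effective per-period discount factor is βp.
Grim-trigger IC: βp ≥ (34−21)/(34−10) = 13/24.
So p ≥ (13/24)/(3/4) = 13/18.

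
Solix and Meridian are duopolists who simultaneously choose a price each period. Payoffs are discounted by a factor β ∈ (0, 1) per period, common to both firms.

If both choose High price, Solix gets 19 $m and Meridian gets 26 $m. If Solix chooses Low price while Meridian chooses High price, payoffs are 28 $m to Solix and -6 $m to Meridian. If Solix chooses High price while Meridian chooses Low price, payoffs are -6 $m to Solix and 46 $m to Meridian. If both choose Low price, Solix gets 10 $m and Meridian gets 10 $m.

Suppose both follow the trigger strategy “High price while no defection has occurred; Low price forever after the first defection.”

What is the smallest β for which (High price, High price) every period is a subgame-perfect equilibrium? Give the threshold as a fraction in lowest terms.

5/9

For Solix: deviation gain 28−19 = 9, per-period punishment loss 19−10 = 9. IC gives β ≥ 9/18 = 1/2.
For Meridian: gain 20, loss 16 per period, so β ≥ 20/36 = 5/9.
The tighter constraint is Meridian's, so cooperation needs β ≥ 5/9.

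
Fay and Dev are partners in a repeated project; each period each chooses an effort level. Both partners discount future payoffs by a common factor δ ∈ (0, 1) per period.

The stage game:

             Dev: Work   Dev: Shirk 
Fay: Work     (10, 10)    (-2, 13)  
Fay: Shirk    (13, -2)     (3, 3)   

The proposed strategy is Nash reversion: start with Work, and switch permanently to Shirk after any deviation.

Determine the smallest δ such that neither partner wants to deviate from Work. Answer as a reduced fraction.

Under grim trigger the critical discount factor is (T−C)/(T−P) with T = 13, C = 10, P = 3.
δ* = (13−10)/(13−3) = 3/10.

3/10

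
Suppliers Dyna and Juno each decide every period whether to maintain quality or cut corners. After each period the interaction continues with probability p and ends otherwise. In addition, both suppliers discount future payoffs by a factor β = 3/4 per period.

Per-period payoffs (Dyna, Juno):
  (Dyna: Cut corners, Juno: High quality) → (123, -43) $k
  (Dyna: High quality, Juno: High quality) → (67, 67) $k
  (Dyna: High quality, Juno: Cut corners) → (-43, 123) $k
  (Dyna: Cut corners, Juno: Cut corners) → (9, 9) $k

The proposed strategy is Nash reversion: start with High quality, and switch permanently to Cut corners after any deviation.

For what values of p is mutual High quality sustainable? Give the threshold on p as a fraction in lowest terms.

112/171

Expected continuation weight on next period's payoff is β·p = 3/4·p, which plays the role of the discount factor.
Cooperation requires 3/4·p ≥ (123−67)/(123−9) = 28/57, hence p ≥ 112/171.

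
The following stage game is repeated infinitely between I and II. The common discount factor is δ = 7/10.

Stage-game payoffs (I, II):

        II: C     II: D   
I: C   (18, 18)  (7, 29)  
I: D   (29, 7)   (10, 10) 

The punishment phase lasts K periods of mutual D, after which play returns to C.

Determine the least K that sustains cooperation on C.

IC: δ(1−δ^K)/(1−δ) ≥ (29−18)/(18−10) = 11/8.
With δ = 7/10: need 1 − δ^K ≥ 11/8·(1−7/10)/(7/10), i.e. δ^K ≤ 0.4107.
Since (7/10)^2 = 0.4900 and (7/10)^3 = 0.3430, the smallest such K is 3.

3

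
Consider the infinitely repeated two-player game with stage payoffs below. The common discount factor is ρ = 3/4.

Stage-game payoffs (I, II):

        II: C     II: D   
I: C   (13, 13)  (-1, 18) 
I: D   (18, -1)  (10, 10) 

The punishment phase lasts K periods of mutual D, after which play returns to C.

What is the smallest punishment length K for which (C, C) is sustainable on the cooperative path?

3

Need Σ_{k=1}^{K} ρ^k ≥ (18−13)/(13−10) = 1.6667 at ρ = 3/4.
At K = 2 the sum is 1.3125 < 1.6667; at K = 3 it is 1.7344 ≥ 1.6667.
So the minimum punishment length is K = 3.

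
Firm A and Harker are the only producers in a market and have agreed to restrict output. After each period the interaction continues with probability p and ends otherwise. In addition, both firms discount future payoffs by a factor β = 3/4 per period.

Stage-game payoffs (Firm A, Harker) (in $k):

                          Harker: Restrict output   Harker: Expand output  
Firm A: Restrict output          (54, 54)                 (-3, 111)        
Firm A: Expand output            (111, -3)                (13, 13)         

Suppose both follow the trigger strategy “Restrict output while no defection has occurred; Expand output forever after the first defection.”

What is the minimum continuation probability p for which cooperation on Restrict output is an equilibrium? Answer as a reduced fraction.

38/49

Expected continuation weight on next period's payoff is β·p = 3/4·p, which plays the role of the discount factor.
Cooperation requires 3/4·p ≥ (111−54)/(111−13) = 57/98, hence p ≥ 38/49.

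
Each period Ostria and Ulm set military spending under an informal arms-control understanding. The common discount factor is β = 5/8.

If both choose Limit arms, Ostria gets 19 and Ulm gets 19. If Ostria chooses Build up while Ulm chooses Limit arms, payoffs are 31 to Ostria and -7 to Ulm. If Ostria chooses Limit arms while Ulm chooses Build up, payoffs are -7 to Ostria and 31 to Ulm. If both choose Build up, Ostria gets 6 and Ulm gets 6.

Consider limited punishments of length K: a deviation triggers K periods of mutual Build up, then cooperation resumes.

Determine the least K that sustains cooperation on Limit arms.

IC: β(1−β^K)/(1−β) ≥ (31−19)/(19−6) = 12/13.
With β = 5/8: need 1 − β^K ≥ 12/13·(1−5/8)/(5/8), i.e. β^K ≤ 0.4462.
Since (5/8)^1 = 0.6250 and (5/8)^2 = 0.3906, the smallest such K is 2.

2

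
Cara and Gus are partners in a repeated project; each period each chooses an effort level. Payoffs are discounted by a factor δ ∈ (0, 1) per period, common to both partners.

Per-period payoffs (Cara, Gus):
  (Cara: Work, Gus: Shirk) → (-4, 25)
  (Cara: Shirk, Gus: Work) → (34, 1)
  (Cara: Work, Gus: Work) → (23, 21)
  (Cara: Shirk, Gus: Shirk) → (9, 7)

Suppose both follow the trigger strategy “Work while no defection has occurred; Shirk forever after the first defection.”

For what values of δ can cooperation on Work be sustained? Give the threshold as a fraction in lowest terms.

For Cara: deviation gain 34−23 = 11, per-period punishment loss 23−9 = 14. IC gives δ ≥ 11/25.
For Gus: gain 4, loss 14 per period, so δ ≥ 4/18 = 2/9.
The tighter constraint is Cara's, so cooperation needs δ ≥ 11/25.

11/25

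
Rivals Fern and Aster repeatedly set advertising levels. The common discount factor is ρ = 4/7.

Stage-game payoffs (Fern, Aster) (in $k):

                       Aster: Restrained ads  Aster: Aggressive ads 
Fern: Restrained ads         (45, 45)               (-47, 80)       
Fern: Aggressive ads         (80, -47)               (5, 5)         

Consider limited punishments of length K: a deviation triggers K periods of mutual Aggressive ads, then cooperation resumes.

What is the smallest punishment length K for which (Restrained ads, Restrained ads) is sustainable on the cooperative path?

IC: ρ(1−ρ^K)/(1−ρ) ≥ (80−45)/(45−5) = 7/8.
With ρ = 4/7: need 1 − ρ^K ≥ 7/8·(1−4/7)/(4/7), i.e. ρ^K ≤ 0.3438.
Since (4/7)^1 = 0.5714 and (4/7)^2 = 0.3265, the smallest such K is 2.

2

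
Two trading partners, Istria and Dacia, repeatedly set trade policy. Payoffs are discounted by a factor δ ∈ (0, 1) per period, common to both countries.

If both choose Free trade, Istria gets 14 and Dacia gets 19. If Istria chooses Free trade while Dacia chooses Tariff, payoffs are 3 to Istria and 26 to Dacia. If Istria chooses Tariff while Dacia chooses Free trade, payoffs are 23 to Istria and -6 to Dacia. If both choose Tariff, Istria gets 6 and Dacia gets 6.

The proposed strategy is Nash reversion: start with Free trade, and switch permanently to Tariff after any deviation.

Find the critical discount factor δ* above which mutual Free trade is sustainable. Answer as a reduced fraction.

Istria: cooperation gives 14 each period; deviation gives 23 once then 6 forever.
  14/(1−δ) ≥ 23 + 6δ/(1−δ) ⇒ δ ≥ 9/17.
Dacia: cooperation gives 19 each period; deviation gives 26 once then 6 forever.
  δ ≥ 7/20.
Both must hold, so the binding constraint is Istria's: δ ≥ 9/17.

9/17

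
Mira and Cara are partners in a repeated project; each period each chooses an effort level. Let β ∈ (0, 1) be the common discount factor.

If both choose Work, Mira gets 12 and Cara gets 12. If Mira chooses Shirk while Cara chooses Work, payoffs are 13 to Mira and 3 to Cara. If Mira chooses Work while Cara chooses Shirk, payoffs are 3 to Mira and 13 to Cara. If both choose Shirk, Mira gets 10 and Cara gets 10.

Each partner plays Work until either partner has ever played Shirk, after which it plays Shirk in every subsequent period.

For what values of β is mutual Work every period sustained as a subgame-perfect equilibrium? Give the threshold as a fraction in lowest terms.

1/3

12/(1−β) ≥ 13 + 10β/(1−β)
12 ≥ 13 − 3β
β ≥ 1/3.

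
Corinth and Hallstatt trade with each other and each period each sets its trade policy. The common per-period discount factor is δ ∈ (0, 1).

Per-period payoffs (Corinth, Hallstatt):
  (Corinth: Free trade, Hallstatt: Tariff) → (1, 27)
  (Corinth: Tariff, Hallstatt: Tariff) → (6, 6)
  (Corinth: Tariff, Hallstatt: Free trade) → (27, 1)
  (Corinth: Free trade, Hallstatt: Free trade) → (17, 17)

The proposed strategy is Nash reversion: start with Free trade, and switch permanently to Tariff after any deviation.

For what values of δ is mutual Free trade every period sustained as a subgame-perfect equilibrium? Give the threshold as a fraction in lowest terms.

10/21

17/(1−δ) ≥ 27 + 6δ/(1−δ)
17 ≥ 27 − 21δ
δ ≥ 10/21.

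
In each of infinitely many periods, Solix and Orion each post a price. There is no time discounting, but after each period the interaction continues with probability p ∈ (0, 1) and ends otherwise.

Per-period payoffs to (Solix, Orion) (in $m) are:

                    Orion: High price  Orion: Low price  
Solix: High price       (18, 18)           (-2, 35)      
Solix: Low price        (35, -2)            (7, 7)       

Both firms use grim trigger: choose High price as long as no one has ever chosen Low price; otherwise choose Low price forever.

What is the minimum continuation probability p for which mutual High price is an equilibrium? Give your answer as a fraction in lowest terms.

With no time discounting, the continuation probability p plays the role of the discount factor.
Grim-trigger IC: 18/(1−p) ≥ 35 + 7p/(1−p) ⇒ p ≥ (35−18)/(35−7) = 17/28.

17/28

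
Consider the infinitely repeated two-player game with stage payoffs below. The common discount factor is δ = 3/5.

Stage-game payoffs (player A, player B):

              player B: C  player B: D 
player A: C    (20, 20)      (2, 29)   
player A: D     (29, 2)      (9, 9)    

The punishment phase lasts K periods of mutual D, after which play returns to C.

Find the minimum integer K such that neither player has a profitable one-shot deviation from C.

2

No profitable deviation requires (20−9)(δ+…+δ^K) ≥ 29−20, i.e. δ+…+δ^K ≥ 9/11 ≈ 0.8182.
With δ = 3/5, the partial sums are K=1: 0.6000, K=2: 0.9600.
K = 2 is the first length at which the sum reaches 0.8182.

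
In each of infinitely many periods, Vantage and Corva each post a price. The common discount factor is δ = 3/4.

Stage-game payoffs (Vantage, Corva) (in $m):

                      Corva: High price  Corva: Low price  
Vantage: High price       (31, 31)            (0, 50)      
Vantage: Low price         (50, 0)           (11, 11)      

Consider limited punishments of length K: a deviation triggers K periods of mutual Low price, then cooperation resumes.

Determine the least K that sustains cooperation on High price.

IC: δ(1−δ^K)/(1−δ) ≥ (50−31)/(31−11) = 19/20.
With δ = 3/4: need 1 − δ^K ≥ 19/20·(1−3/4)/(3/4), i.e. δ^K ≤ 0.6833.
Since (3/4)^1 = 0.7500 and (3/4)^2 = 0.5625, the smallest such K is 2.

2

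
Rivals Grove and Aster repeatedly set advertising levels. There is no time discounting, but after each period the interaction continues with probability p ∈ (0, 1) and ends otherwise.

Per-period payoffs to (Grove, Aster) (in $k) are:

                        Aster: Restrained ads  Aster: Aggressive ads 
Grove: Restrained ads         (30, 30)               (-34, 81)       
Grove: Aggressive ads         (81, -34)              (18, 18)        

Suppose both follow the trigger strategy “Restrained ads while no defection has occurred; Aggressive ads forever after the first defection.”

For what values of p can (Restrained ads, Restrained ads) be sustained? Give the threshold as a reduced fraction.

17/21

With no time discounting, the continuation probability p plays the role of the discount factor.
Grim-trigger IC: 30/(1−p) ≥ 81 + 18p/(1−p) ⇒ p ≥ (81−30)/(81−18) = 17/21.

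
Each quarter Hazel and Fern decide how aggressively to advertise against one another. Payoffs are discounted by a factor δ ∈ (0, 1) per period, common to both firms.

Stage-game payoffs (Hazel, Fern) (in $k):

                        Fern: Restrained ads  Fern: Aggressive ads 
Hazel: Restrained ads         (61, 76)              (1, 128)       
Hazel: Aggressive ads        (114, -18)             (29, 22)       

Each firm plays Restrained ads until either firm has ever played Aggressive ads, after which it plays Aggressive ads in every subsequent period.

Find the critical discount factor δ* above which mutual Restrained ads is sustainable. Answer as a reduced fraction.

53/85

Hazel: cooperation gives 61 each period; deviation gives 114 once then 29 forever.
  61/(1−δ) ≥ 114 + 29δ/(1−δ) ⇒ δ ≥ 53/85.
Fern: cooperation gives 76 each period; deviation gives 128 once then 22 forever.
  δ ≥ 52/106 = 26/53.
Both must hold, so the binding constraint is Hazel's: δ ≥ 53/85.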